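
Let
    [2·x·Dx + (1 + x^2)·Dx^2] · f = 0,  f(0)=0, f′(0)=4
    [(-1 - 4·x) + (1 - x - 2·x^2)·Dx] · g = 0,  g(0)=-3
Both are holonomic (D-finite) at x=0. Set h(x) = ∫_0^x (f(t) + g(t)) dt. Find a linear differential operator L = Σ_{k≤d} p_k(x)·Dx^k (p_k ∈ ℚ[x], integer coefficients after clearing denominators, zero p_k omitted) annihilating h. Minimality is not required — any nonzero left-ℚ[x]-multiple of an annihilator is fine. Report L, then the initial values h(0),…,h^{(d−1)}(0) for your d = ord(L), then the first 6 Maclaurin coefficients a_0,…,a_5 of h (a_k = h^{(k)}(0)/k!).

L = (6 - 24·x - 162·x^2 - 240·x^3 - 384·x^4 - 48·x^6)·Dx^2 + (-16 - 74·x - 88·x^2 - 226·x^3 - 212·x^4 - 304·x^5 - 12·x^6 - 48·x^7)·Dx^3 + (3 + 4·x + 8·x^2 - 28·x^3 - 27·x^4 - 36·x^5 - 40·x^6 - 4·x^7 - 8·x^8)·Dx^4  (order 4).
h: a_k = 0, -3, 1/2, -3, -49/12, -33/5, …
ICs: h(0) = 0, h′(0) = -3, h′′(0) = 1, h′′′(0) = -18.

f: a_k = 0, 4, 0, -4/3, 0, 4/5, …
g: a_k = -3, -3, -9, -15, -33, -63, …
h₀=f+g: left-lcm gives L₀, ord ≤ 3.
h=∫₀ˣh₀: take L = L₀·Dx.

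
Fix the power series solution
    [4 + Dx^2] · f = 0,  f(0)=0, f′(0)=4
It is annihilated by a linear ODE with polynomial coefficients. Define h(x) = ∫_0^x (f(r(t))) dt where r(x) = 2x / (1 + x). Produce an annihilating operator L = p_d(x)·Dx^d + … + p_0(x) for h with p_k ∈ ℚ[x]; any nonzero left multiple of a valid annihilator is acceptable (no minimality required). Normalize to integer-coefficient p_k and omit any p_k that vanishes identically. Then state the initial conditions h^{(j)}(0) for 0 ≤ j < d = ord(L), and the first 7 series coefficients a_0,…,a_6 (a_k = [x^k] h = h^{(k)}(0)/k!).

L = 16·Dx + (2 + 6·x + 6·x^2 + 2·x^3)·Dx^2 + (1 + 4·x + 6·x^2 + 4·x^3 + x^4)·Dx^3  (order 3).
h: a_k = 0, 0, 4, -8/3, -10/3, 56/5, -772/45, …
ICs: h(0) = 0, h′(0) = 0, h′′(0) = 8.

f: a_k = 0, 4, 0, -8/3, 0, 8/15, 0, …
h₀=f(r): pull back L_f along r ⇒ L₀.
h=∫₀ˣh₀: take L = L₀·Dx.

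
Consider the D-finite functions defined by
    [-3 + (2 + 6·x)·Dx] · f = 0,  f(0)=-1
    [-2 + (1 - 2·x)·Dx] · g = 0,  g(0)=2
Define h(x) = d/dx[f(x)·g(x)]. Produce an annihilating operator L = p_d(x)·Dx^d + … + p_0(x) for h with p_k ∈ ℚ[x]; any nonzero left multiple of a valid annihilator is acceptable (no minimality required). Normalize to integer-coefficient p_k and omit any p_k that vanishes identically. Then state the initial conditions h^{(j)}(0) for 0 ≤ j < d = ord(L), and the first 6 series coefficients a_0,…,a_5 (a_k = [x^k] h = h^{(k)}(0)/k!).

L = (47 + 252·x + 108·x^2) + (-14 - 26·x + 72·x^2 + 72·x^3)·Dx  (order 1).
h: a_k = -7, -47/2, -645/8, -3035/16, -69205/128, -286257/256, …
ICs: h(0) = -7.

f: a_k = -1, -3/2, 9/8, -27/16, 405/128, -1701/256, …
g: a_k = 2, 4, 8, 16, 32, 64, …
Sym-product of L_f,L_g gives L₀ (≤ ord 1).
Differentiate: ansatz ord ≤ ord L₀ ⇒ L.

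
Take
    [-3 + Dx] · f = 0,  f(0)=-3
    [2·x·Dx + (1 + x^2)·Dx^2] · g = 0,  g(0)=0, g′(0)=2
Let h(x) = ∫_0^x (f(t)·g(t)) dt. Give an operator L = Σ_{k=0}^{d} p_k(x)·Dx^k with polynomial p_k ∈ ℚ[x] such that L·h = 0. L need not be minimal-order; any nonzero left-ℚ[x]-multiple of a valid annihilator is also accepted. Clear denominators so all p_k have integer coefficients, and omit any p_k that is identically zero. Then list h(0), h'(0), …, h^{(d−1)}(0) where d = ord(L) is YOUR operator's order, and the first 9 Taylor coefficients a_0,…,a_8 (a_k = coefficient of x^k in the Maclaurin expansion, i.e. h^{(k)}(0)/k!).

f: a_k = -3, -9, -27/2, -27/2, -81/8, -243/40, -243/80, -729/560, -2187/4480, …
g: a_k = 0, 2, 0, -2/3, 0, 2/5, 0, -2/7, 0, …
L₀ := L_f ⊗_s L_g (sym. prod.), ord ≤ 2.
∫: right-multiply L₀ by Dx.
L = (9 - 6·x + 9·x^2)·Dx + (-6 + 2·x - 6·x^2)·Dx^2 + (1 + x^2)·Dx^3  (order 3).
h: a_k = 0, 0, -3, -6, -25/4, -21/5, -83/40, -27/28, -1083/2240, …
ICs: h(0) = 0, h′(0) = 0, h′′(0) = -6.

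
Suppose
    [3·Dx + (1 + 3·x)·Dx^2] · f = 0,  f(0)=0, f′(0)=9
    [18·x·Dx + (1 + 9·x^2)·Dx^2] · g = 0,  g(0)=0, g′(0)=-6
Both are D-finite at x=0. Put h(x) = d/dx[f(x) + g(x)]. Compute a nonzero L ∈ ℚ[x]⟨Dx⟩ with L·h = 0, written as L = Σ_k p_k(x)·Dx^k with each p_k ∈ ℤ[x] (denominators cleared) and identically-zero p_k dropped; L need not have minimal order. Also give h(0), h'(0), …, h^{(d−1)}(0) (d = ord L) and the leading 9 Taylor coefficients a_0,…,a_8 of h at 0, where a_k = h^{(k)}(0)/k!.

L = (-18 - 162·x + 486·x^2 + 486·x^3) + (-12 - 36·x + 972·x^3 + 972·x^4)·Dx + (-1 + 3·x + 18·x^2 + 54·x^3 + 243·x^4 + 243·x^5)·Dx^2  (order 2).
h: a_k = 3, -27, 135, -243, 243, -2187, 10935, -19683, 19683, …
ICs: h(0) = 3, h′(0) = -27.

f: a_k = 0, 9, -27/2, 27, -243/4, 729/5, -729/2, 6561/7, -19683/8, …
g: a_k = 0, -6, 0, 18, 0, -486/5, 0, 4374/7, 0, …
Weyl lclm of L_f,L_g ⇒ L₀ (ord ≤ 4).
h₀' ⇒ L via d/dx closure of L₀.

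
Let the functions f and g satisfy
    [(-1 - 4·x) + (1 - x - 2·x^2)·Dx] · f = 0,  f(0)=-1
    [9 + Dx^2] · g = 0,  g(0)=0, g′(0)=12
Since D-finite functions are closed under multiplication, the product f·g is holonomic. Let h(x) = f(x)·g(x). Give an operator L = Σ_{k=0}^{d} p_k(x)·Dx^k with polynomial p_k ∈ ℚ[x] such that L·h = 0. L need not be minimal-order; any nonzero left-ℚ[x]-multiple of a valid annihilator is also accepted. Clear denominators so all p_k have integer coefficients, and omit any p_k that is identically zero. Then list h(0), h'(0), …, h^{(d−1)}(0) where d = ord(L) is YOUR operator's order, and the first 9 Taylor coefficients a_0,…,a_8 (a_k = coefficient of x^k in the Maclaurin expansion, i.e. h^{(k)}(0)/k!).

L = (-5 + 9·x + 18·x^2) + (2 + 8·x)·Dx + (-1 + x + 2·x^2)·Dx^2  (order 2).
h: a_k = 0, -12, -12, -18, -42, -861/10, -1701/10, -47679/140, -95307/140, …
ICs: h(0) = 0, h′(0) = -12.

f: a_k = -1, -1, -3, -5, -11, -21, -43, -85, -171, …
g: a_k = 0, 12, 0, -18, 0, 81/10, 0, -243/140, 0, …
h₀=f·g: eliminate ⇒ L₀, order ≤ 1·2.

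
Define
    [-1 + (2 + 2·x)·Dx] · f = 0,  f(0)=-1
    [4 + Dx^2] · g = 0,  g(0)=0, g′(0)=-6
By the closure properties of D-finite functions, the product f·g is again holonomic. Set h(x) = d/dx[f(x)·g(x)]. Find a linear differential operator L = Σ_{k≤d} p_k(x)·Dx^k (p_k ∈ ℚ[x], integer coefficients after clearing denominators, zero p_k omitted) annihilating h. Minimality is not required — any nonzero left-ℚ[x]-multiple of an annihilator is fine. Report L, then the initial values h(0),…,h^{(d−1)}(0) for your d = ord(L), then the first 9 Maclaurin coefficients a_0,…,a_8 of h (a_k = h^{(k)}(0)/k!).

f: a_k = -1, -1/2, 1/8, -1/16, 5/128, -7/256, 21/1024, -33/2048, 429/32768, …
g: a_k = 0, -6, 0, 4, 0, -4/5, 0, 8/105, 0, …
Product ⇒ symmetric product L₀, ord ≤ 2.
h=h₀': d/dx-closure on L₀ ⇒ L.
L = (413 + 1344·x + 1696·x^2 + 1024·x^3 + 256·x^4) + (-52 - 180·x - 192·x^2 - 64·x^3)·Dx + (76 + 280·x + 396·x^2 + 256·x^3 + 64·x^4)·Dx^2  (order 2).
h: a_k = 6, 6, -57/4, -13/2, 341/64, 603/320, -7687/7680, -17/2688, -216983/1720320, …
ICs: h(0) = 6, h′(0) = 6.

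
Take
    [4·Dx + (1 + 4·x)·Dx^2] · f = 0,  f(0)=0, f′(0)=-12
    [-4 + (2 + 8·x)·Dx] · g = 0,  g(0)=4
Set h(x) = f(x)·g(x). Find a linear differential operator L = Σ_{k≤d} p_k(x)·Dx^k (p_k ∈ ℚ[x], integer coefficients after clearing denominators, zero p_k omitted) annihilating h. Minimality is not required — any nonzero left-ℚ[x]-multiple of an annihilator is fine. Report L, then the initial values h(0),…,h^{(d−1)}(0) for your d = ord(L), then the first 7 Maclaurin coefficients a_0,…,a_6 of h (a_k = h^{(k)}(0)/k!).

L = 4 + (1 + 8·x + 16·x^2)·Dx^2  (order 2).
h: a_k = 0, -48, 0, 32, -128, 2272/5, -7936/5, …
ICs: h(0) = 0, h′(0) = -48.

f: a_k = 0, -12, 24, -64, 192, -3072/5, 2048, …
g: a_k = 4, 8, -8, 16, -40, 112, -336, …
h₀=f·g: eliminate ⇒ L₀, order ≤ 2·1.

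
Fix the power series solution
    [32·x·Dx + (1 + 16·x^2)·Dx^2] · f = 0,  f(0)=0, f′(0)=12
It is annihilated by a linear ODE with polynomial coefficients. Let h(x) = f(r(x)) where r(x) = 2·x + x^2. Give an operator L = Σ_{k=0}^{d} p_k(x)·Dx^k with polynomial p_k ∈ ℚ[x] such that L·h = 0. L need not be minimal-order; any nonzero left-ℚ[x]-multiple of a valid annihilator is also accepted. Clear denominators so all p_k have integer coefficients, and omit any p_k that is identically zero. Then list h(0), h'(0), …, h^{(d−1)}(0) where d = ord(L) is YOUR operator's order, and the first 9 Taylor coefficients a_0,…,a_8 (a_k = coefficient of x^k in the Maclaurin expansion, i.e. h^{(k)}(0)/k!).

L = (-1 + 128·x + 256·x^2 + 192·x^3 + 48·x^4)·Dx + (1 + x + 64·x^2 + 128·x^3 + 80·x^4 + 16·x^5)·Dx^2  (order 2).
h: a_k = 0, 24, 12, -512, -768, 96384/5, 49088, -5947392/7, -3121152, …
ICs: h(0) = 0, h′(0) = 24.

f: a_k = 0, 12, 0, -64, 0, 3072/5, 0, -49152/7, 0, …
f∘r: x↦r, Dx↦Dx/r' in L_f ⇒ L₀.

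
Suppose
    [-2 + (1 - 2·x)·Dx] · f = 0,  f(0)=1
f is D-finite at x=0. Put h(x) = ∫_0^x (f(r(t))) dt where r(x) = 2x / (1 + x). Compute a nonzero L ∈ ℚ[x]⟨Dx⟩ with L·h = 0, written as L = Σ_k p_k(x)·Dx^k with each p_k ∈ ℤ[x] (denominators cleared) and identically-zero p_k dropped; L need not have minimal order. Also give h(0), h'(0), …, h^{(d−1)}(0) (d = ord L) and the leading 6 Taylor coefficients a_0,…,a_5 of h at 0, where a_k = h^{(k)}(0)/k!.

f: a_k = 1, 2, 4, 8, 16, 32, …
Change of var in L_f (x↦r) gives L₀.
h=∫h₀ ⇒ L = L₀·Dx.
L = 4·Dx + (-1 + 2·x + 3·x^2)·Dx^2  (order 2).
h: a_k = 0, 1, 2, 4, 9, 108/5, …
ICs: h(0) = 0, h′(0) = 1.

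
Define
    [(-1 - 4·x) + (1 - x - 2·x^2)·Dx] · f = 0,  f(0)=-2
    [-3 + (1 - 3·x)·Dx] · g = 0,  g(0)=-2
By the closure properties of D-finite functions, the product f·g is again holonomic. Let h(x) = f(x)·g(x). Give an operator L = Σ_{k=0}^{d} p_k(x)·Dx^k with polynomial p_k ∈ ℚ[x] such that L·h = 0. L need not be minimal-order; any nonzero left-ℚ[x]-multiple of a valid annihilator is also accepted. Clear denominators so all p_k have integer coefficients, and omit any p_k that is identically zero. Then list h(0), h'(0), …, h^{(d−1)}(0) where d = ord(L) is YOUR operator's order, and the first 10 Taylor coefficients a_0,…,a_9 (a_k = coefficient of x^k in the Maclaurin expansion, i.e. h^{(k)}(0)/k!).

f: a_k = -2, -2, -6, -10, -22, -42, -86, -170, -342, -682, …
g: a_k = -2, -6, -18, -54, -162, -486, -1458, -4374, -13122, -39366, …
Product ⇒ symmetric product L₀, ord ≤ 1.
L = (-4 + 2·x + 18·x^2) + (1 - 4·x + x^2 + 6·x^3)·Dx  (order 1).
h: a_k = 4, 16, 60, 200, 644, 2016, 6220, 19000, 57684, 174416, …
ICs: h(0) = 4.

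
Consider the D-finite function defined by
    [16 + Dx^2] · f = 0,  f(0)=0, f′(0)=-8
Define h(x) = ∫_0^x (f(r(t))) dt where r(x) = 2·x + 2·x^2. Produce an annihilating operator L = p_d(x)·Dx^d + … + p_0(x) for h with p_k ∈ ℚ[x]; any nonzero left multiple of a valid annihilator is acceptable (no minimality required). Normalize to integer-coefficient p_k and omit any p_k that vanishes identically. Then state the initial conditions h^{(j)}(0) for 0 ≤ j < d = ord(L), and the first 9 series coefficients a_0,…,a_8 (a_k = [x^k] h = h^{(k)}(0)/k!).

L = (64 + 384·x + 768·x^2 + 512·x^3)·Dx - 2·Dx^2 + (1 + 2·x)·Dx^3  (order 3).
h: a_k = 0, 0, -8, -16/3, 128/3, 512/5, -256/45, -2560/7, -182272/315, …
ICs: h(0) = 0, h′(0) = 0, h′′(0) = -16.

f: a_k = 0, -8, 0, 64/3, 0, -256/15, 0, 2048/315, 0, …
L₀ from L_f via x↦r, Dx↦r'^{-1}Dx.
h=∫₀ˣh₀: take L = L₀·Dx.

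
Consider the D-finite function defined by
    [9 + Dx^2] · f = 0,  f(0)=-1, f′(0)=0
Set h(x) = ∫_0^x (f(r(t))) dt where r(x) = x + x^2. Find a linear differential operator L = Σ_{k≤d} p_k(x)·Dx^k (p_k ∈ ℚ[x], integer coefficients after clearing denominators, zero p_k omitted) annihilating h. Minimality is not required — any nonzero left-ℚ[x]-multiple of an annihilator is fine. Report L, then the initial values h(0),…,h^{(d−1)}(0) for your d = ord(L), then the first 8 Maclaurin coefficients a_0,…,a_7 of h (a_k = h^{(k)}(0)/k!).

f: a_k = -1, 0, 9/2, 0, -27/8, 0, 81/80, 0, …
L₀ from L_f via x↦r, Dx↦r'^{-1}Dx.
h=∫h₀ ⇒ L = L₀·Dx.
L = (9 + 54·x + 108·x^2 + 72·x^3)·Dx - 2·Dx^2 + (1 + 2·x)·Dx^3  (order 3).
h: a_k = 0, -1, 0, 3/2, 9/4, 9/40, -9/4, -1539/560, …
ICs: h(0) = 0, h′(0) = -1, h′′(0) = 0.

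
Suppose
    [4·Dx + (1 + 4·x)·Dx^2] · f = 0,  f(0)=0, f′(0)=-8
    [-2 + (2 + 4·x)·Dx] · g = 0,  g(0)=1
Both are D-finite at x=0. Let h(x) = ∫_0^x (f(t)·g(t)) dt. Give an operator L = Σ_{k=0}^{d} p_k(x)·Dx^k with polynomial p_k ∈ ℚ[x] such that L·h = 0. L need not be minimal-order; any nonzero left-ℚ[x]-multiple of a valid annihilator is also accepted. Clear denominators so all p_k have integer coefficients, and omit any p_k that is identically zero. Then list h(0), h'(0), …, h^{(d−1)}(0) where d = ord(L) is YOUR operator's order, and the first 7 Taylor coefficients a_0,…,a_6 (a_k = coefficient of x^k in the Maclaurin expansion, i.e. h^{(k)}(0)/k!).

f: a_k = 0, -8, 16, -128/3, 128, -2048/5, 4096/3, …
g: a_k = 1, 1, -1/2, 1/2, -5/8, 7/8, -21/16, …
L₀ := L_f ⊗_s L_g (sym. prod.), ord ≤ 2.
∫: right-multiply L₀ by Dx.
L = (-1 + 4·x)·Dx + (2 + 4·x)·Dx^2 + (1 + 8·x + 20·x^2 + 16·x^3)·Dx^3  (order 3).
h: a_k = 0, 0, -4, 8/3, -17/3, 44/3, -3709/90, …
ICs: h(0) = 0, h′(0) = 0, h′′(0) = -8.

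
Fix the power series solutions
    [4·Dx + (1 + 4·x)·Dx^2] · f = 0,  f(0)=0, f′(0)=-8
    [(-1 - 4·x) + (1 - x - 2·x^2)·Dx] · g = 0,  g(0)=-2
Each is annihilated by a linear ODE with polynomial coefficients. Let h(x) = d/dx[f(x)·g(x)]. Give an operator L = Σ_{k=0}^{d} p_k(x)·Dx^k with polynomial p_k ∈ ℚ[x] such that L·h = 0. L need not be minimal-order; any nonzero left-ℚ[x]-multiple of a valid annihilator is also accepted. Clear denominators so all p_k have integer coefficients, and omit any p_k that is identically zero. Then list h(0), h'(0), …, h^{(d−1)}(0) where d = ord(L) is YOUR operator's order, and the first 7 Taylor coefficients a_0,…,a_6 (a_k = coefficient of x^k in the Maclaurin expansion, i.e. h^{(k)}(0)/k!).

L = (36 + 144·x + 288·x^2) + (-1 + 24·x + 168·x^2 + 224·x^3)·Dx + (-1 - 7·x - 6·x^2 + 32·x^3 + 32·x^4)·Dx^2  (order 2).
h: a_k = 16, -32, 304, -2240/3, 4176, -68064/5, 306736/5, …
ICs: h(0) = 16, h′(0) = -32.

f: a_k = 0, -8, 16, -128/3, 128, -2048/5, 4096/3, …
g: a_k = -2, -2, -6, -10, -22, -42, -86, …
f·g: L₀ = L_f ⊗_s L_g, ord ≤ 2·1.
h₀' ⇒ L via d/dx closure of L₀.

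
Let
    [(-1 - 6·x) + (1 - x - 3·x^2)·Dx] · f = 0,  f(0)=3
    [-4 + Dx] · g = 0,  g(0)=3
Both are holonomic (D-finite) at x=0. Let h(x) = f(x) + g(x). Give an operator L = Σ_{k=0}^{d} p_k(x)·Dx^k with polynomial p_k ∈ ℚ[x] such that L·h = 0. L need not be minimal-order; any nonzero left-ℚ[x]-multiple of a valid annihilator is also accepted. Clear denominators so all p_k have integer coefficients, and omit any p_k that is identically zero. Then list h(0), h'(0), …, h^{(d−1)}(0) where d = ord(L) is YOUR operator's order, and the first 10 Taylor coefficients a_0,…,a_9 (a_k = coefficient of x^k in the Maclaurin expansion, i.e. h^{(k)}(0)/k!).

f: a_k = 3, 3, 12, 21, 57, 120, 291, 651, 1524, 3477, …
g: a_k = 3, 12, 24, 32, 32, 128/5, 256/15, 1024/105, 512/105, 2048/945, …
Sum ⇒ L₀ = lclm(L_f,L_g) in ℚ(x)⟨Dx⟩.
L = (-16 + 8·x - 360·x^2 - 288·x^3) + (-8 + 50·x + 134·x^2 - 96·x^3 - 144·x^4)·Dx + (3 - 13·x - 11·x^2 + 42·x^3 + 36·x^4)·Dx^2  (order 2).
h: a_k = 6, 15, 36, 53, 89, 728/5, 4621/15, 69379/105, 160532/105, 3287813/945, …
ICs: h(0) = 6, h′(0) = 15.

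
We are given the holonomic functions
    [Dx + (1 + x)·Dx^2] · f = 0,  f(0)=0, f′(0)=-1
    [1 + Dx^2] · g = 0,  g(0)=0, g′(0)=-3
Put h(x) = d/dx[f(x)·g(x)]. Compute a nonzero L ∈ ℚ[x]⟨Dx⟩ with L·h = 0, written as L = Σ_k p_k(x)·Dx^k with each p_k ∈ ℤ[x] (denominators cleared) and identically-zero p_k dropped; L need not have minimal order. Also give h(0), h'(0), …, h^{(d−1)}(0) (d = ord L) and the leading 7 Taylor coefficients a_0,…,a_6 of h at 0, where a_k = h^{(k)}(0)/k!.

f: a_k = 0, -1, 1/2, -1/3, 1/4, -1/5, 1/6, …
g: a_k = 0, -3, 0, 1/2, 0, -1/40, 0, …
L₀ := L_f ⊗_s L_g (sym. prod.), ord ≤ 4.
Differentiate: ansatz ord ≤ ord L₀ ⇒ L.
L = (-25 - 44·x - 42·x^2 + 12·x^3 + 43·x^4 + 24·x^5 + 4·x^6) + (-24 - 32·x + 20·x^2 + 60·x^3 + 40·x^4 + 8·x^5)·Dx + (-28 - 44·x - 14·x^2 + 72·x^3 + 98·x^4 + 48·x^5 + 8·x^6)·Dx^2 + (-24 - 32·x + 20·x^2 + 60·x^3 + 40·x^4 + 8·x^5)·Dx^3 + (-3 + 28·x^2 + 60·x^3 + 55·x^4 + 24·x^5 + 4·x^6)·Dx^4  (order 4).
h: a_k = 0, 6, -9/2, 2, -5/2, 11/4, -217/80, …
ICs: h(0) = 0, h′(0) = 6, h′′(0) = -9, h′′′(0) = 12.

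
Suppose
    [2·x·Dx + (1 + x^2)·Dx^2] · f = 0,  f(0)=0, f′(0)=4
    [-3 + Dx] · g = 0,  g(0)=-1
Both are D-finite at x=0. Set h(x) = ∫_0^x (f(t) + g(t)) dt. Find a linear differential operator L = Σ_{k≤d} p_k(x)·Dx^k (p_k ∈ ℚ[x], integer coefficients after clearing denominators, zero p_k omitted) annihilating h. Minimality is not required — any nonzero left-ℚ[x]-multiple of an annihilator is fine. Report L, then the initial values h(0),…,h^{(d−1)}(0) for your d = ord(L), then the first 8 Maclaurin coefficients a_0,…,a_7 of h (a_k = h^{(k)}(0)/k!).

L = (6 - 18·x - 18·x^2 - 18·x^3)·Dx^2 + (-11 - 12·x^2 - 9·x^4)·Dx^3 + (3 + 2·x + 6·x^2 + 2·x^3 + 3·x^4)·Dx^4  (order 4).
h: a_k = 0, -1, 1/2, -3/2, -35/24, -27/40, -49/240, -81/560, …
ICs: h(0) = 0, h′(0) = -1, h′′(0) = 1, h′′′(0) = -9.

f: a_k = 0, 4, 0, -4/3, 0, 4/5, 0, -4/7, …
g: a_k = -1, -3, -9/2, -9/2, -27/8, -81/40, -81/80, -243/560, …
Weyl lclm of L_f,L_g ⇒ L₀ (ord ≤ 3).
h=∫h₀ ⇒ L = L₀·Dx.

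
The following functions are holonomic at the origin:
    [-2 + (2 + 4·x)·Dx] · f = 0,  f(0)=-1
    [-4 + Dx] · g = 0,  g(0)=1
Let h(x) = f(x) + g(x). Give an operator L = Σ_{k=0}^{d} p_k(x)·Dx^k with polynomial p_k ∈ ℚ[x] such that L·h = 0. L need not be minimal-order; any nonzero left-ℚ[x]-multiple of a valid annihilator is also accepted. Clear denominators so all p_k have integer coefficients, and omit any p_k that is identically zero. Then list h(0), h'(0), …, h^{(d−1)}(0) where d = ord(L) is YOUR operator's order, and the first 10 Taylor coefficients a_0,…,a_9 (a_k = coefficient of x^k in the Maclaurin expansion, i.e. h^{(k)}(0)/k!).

L = (20 + 32·x) + (-17 - 64·x - 64·x^2)·Dx + (3 + 14·x + 16·x^2)·Dx^2  (order 2).
h: a_k = 0, 3, 17/2, 61/6, 271/24, 919/120, 5041/720, 5989/5040, 200671/40320, -1764881/362880, …
ICs: h(0) = 0, h′(0) = 3.

f: a_k = -1, -1, 1/2, -1/2, 5/8, -7/8, 21/16, -33/16, 429/128, -715/128, …
g: a_k = 1, 4, 8, 32/3, 32/3, 128/15, 256/45, 1024/315, 512/315, 2048/2835, …
Weyl lclm of L_f,L_g ⇒ L₀ (ord ≤ 2).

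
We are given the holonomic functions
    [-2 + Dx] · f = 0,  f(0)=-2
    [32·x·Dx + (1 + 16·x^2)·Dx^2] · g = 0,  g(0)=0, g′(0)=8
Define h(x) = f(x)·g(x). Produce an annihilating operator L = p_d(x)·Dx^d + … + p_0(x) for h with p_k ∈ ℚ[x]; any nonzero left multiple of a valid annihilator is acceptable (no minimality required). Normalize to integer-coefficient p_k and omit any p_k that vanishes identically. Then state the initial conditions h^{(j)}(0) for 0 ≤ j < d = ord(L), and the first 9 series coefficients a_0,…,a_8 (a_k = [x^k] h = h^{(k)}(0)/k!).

f: a_k = -2, -4, -4, -8/3, -4/3, -8/15, -8/45, -16/315, -4/315, …
g: a_k = 0, 8, 0, -128/3, 0, 2048/5, 0, -32768/7, 0, …
f·g: L₀ = L_f ⊗_s L_g, ord ≤ 1·2.
L = (4 - 64·x + 64·x^2) + (-4 + 32·x - 64·x^2)·Dx + (1 + 16·x^2)·Dx^2  (order 2).
h: a_k = 0, -16, -32, 160/3, 448/3, -3296/5, -13760/9, 816832/105, 5561216/315, …
ICs: h(0) = 0, h′(0) = -16.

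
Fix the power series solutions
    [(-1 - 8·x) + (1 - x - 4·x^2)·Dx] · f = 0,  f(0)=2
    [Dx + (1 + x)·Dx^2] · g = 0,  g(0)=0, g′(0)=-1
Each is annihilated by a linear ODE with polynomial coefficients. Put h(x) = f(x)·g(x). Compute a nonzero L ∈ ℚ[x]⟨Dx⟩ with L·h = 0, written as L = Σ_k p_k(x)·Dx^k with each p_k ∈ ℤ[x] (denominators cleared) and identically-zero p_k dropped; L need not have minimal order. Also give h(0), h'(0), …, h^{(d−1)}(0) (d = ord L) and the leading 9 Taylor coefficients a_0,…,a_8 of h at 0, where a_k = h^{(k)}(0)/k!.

f: a_k = 2, 2, 10, 18, 58, 130, 362, 882, 2330, …
g: a_k = 0, -1, 1/2, -1/3, 1/4, -1/5, 1/6, -1/7, 1/8, …
h₀=f·g: eliminate ⇒ L₀, order ≤ 1·2.
L = (9 + 16·x) + (1 + 19·x + 20·x^2)·Dx + (-1 + 5·x^2 + 4·x^3)·Dx^2  (order 2).
h: a_k = 0, -2, -1, -29/3, -79/6, -1567/30, -3137/30, -4393/14, -307357/420, …
ICs: h(0) = 0, h′(0) = -2.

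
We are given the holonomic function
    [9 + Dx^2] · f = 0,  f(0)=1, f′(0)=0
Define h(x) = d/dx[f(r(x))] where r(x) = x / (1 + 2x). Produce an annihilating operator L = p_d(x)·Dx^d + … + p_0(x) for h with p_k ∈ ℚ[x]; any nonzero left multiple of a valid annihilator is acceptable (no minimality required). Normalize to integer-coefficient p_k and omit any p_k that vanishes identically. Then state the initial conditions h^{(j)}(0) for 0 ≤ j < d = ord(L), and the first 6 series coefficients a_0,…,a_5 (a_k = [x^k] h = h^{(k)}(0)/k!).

L = (33 + 96·x + 96·x^2) + (12 + 72·x + 144·x^2 + 96·x^3)·Dx + (1 + 8·x + 24·x^2 + 32·x^3 + 16·x^4)·Dx^2  (order 2).
h: a_k = 0, -9, 54, -405/2, 585, -54243/40, …
ICs: h(0) = 0, h′(0) = -9.

f: a_k = 1, 0, -9/2, 0, 27/8, 0, …
Change of var in L_f (x↦r) gives L₀.
Derive L from L₀ (diff closure).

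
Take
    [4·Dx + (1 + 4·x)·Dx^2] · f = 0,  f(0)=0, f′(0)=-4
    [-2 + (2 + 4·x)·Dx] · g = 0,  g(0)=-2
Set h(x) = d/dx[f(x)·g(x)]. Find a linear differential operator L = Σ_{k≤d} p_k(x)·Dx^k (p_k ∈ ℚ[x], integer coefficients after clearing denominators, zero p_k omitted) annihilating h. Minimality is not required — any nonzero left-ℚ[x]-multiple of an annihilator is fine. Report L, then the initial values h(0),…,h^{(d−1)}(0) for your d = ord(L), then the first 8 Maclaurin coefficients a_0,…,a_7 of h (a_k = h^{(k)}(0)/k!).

L = (-11 - 8·x + 16·x^2) + (-14 - 36·x + 48·x^2 + 128·x^3)·Dx + (-1 - 4·x + 12·x^2 + 64·x^3 + 64·x^4)·Dx^2  (order 2).
h: a_k = 8, -16, 68, -880/3, 3709/3, -25602/5, 209709/10, -2984956/35, …
ICs: h(0) = 8, h′(0) = -16.

f: a_k = 0, -4, 8, -64/3, 64, -1024/5, 2048/3, -16384/7, …
g: a_k = -2, -2, 1, -1, 5/4, -7/4, 21/8, -33/8, …
Product ⇒ symmetric product L₀, ord ≤ 2.
Differentiate: ansatz ord ≤ ord L₀ ⇒ L.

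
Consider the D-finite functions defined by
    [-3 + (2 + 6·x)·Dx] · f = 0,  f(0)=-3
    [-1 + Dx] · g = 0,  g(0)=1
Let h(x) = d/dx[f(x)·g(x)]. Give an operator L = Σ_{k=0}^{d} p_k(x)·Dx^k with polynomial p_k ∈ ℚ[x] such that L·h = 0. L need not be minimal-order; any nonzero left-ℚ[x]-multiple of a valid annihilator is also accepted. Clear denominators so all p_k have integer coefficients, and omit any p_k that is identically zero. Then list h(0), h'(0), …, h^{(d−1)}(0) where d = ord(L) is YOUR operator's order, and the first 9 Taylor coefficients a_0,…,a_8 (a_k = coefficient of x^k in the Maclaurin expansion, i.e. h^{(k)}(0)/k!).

f: a_k = -3, -9/2, 27/8, -81/16, 1215/128, -5103/256, 45927/1024, -216513/2048, 8444007/32768, …
g: a_k = 1, 1, 1/2, 1/6, 1/24, 1/120, 1/720, 1/5040, 1/40320, …
Product ⇒ symmetric product L₀, ord ≤ 1.
h₀' ⇒ L via d/dx closure of L₀.
L = (7 + 60·x + 36·x^2) + (-10 - 42·x - 36·x^2)·Dx  (order 1).
h: a_k = -15/2, -21/4, -213/16, 671/32, -16157/256, 88837/512, -14933039/30720, 589833983/430080, -3828061859/983040, …
ICs: h(0) = -15/2.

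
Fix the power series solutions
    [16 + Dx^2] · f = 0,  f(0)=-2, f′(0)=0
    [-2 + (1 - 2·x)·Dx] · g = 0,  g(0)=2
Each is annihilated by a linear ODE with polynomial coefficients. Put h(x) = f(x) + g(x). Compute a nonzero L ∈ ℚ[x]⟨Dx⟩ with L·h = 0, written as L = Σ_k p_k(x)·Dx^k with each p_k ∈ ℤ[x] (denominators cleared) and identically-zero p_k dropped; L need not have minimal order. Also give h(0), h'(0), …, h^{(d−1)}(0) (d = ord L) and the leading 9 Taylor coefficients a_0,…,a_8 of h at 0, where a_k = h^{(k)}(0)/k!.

f: a_k = -2, 0, 16, 0, -64/3, 0, 512/45, 0, -1024/315, …
g: a_k = 2, 4, 8, 16, 32, 64, 128, 256, 512, …
Weyl lclm of L_f,L_g ⇒ L₀ (ord ≤ 3).
L = (-160 + 256·x - 256·x^2) + (48 - 224·x + 384·x^2 - 256·x^3)·Dx + (-10 + 16·x - 16·x^2)·Dx^2 + (3 - 14·x + 24·x^2 - 16·x^3)·Dx^3  (order 3).
h: a_k = 0, 4, 24, 16, 32/3, 64, 6272/45, 256, 160256/315, …
ICs: h(0) = 0, h′(0) = 4, h′′(0) = 48.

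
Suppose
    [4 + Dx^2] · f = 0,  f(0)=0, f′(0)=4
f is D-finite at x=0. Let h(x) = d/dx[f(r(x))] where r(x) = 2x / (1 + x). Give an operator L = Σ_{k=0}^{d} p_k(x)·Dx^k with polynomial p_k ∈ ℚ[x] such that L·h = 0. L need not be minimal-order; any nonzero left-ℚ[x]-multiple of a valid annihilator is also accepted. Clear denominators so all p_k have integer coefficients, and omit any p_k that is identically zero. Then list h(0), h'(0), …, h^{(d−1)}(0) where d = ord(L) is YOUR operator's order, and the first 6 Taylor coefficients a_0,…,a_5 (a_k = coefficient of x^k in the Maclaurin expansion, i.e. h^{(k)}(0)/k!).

L = (22 + 12·x + 6·x^2) + (6 + 18·x + 18·x^2 + 6·x^3)·Dx + (1 + 4·x + 6·x^2 + 4·x^3 + x^4)·Dx^2  (order 2).
h: a_k = 8, -16, -40, 224, -1544/3, 720, …
ICs: h(0) = 8, h′(0) = -16.

f: a_k = 0, 4, 0, -8/3, 0, 8/15, …
Substitute x→r, Dx→(1/r')Dx; clear ⇒ L₀.
h₀' ⇒ L via d/dx closure of L₀.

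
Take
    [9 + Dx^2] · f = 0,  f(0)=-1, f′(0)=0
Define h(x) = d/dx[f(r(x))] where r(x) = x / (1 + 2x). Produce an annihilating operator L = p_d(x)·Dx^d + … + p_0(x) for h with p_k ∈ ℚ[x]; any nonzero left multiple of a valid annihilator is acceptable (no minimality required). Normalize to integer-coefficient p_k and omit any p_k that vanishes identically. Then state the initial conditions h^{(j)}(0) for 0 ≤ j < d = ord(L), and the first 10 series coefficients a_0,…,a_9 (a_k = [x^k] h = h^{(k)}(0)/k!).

f: a_k = -1, 0, 9/2, 0, -27/8, 0, 81/80, 0, -729/4480, 0, …
Change of var in L_f (x↦r) gives L₀.
h=h₀': d/dx-closure on L₀ ⇒ L.
L = (33 + 96·x + 96·x^2) + (12 + 72·x + 144·x^2 + 96·x^3)·Dx + (1 + 8·x + 24·x^2 + 32·x^3 + 16·x^4)·Dx^2  (order 2).
h: a_k = 0, 9, -54, 405/2, -585, 54243/40, -47061/20, 188955/112, 2492289/280, -257968071/4480, …
ICs: h(0) = 0, h′(0) = 9.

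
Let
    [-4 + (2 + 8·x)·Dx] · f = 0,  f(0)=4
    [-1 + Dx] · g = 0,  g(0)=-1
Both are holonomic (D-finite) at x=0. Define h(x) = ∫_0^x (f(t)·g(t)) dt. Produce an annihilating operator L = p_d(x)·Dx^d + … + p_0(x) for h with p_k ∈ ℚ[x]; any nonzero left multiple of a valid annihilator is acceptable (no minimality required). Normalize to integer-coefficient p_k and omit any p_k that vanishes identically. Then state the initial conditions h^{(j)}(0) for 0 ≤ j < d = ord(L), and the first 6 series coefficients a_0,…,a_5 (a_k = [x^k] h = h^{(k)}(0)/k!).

L = (-3 - 4·x)·Dx + (1 + 4·x)·Dx^2  (order 2).
h: a_k = 0, -4, -6, -2/3, -19/6, 53/10, …
ICs: h(0) = 0, h′(0) = -4.

f: a_k = 4, 8, -8, 16, -40, 112, …
g: a_k = -1, -1, -1/2, -1/6, -1/24, -1/120, …
L₀ := L_f ⊗_s L_g (sym. prod.), ord ≤ 1.
∫: right-multiply L₀ by Dx.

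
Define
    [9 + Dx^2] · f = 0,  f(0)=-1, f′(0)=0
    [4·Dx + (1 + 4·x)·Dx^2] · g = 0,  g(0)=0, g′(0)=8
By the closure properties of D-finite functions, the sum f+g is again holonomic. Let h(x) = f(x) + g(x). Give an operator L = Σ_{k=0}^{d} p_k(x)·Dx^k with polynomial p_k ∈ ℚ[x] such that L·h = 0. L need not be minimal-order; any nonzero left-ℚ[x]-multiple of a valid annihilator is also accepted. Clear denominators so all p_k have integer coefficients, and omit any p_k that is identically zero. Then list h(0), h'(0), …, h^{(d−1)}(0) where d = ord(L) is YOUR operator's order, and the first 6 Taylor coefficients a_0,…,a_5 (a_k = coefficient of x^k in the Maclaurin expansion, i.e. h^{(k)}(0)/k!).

L = (3780 + 2592·x + 5184·x^2)·Dx + (369 + 2124·x + 3888·x^2 + 5184·x^3)·Dx^2 + (420 + 288·x + 576·x^2)·Dx^3 + (41 + 236·x + 432·x^2 + 576·x^3)·Dx^4  (order 4).
h: a_k = -1, 8, -23/2, 128/3, -1051/8, 2048/5, …
ICs: h(0) = -1, h′(0) = 8, h′′(0) = -23, h′′′(0) = 256.

f: a_k = -1, 0, 9/2, 0, -27/8, 0, …
g: a_k = 0, 8, -16, 128/3, -128, 2048/5, …
f+g: L₀ = lclm(L_f,L_g), ord ≤ 2+2.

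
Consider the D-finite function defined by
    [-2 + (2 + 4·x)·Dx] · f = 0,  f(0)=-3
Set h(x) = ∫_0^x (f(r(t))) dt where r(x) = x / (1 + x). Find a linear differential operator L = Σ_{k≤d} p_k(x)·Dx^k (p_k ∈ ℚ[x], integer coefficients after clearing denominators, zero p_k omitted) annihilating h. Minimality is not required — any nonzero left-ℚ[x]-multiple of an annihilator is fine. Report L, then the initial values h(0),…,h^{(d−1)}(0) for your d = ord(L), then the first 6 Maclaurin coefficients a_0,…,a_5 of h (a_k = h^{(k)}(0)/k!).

f: a_k = -3, -3, 3/2, -3/2, 15/8, -21/8, …
Change of var in L_f (x↦r) gives L₀.
h=∫h₀ ⇒ L = L₀·Dx.
L = -Dx + (1 + 4·x + 3·x^2)·Dx^2  (order 2).
h: a_k = 0, -3, -3/2, 3/2, -15/8, 111/40, …
ICs: h(0) = 0, h′(0) = -3.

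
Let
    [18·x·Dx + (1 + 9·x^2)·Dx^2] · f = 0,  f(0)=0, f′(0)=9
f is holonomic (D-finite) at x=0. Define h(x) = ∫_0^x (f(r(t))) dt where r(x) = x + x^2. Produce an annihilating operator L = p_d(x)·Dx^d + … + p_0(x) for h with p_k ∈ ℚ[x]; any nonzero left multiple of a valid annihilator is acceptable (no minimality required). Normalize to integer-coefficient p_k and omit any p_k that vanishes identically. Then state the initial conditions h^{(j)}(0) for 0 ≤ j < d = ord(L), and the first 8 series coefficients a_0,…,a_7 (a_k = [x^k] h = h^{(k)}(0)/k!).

L = (-2 + 18·x + 72·x^2 + 108·x^3 + 54·x^4)·Dx^2 + (1 + 2·x + 9·x^2 + 36·x^3 + 45·x^4 + 18·x^5)·Dx^3  (order 3).
h: a_k = 0, 0, 9/2, 3, -27/4, -81/5, 54/5, 702/7, …
ICs: h(0) = 0, h′(0) = 0, h′′(0) = 9.

f: a_k = 0, 9, 0, -27, 0, 729/5, 0, -6561/7, …
Change of var in L_f (x↦r) gives L₀.
h=∫h₀ ⇒ L = L₀·Dx.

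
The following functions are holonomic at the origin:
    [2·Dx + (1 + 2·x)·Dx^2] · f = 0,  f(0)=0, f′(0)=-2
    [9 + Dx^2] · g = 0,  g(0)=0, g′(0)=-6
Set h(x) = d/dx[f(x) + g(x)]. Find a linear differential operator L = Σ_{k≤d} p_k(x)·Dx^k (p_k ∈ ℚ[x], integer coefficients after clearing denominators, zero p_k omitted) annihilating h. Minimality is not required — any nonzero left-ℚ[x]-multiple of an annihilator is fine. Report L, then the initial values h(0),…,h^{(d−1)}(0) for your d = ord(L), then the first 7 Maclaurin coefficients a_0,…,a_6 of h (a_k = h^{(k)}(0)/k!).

L = (594 + 648·x + 648·x^2) + (153 + 630·x + 972·x^2 + 648·x^3)·Dx + (66 + 72·x + 72·x^2)·Dx^2 + (17 + 70·x + 108·x^2 + 72·x^3)·Dx^3  (order 3).
h: a_k = -8, 4, 19, 16, -209/4, 64, -4877/40, …
ICs: h(0) = -8, h′(0) = 4, h′′(0) = 38.

f: a_k = 0, -2, 2, -8/3, 4, -32/5, 32/3, …
g: a_k = 0, -6, 0, 9, 0, -81/20, 0, …
Sum ⇒ L₀ = lclm(L_f,L_g) in ℚ(x)⟨Dx⟩.
h₀' ⇒ L via d/dx closure of L₀.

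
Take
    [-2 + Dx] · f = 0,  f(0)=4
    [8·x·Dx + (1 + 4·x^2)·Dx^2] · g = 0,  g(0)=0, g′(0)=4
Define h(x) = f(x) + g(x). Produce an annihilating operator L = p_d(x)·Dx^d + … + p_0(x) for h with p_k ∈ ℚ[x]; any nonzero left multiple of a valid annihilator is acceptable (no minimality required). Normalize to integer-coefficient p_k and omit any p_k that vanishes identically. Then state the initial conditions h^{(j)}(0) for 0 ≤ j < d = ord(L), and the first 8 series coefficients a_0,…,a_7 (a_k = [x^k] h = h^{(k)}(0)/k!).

L = (8 - 32·x - 32·x^2)·Dx + (-6 + 12·x + 8·x^2 - 16·x^3)·Dx^2 + (1 + 2·x + 4·x^2 + 8·x^3)·Dx^3  (order 3).
h: a_k = 4, 12, 8, 0, 8/3, 208/15, 16/45, -11488/315, …
ICs: h(0) = 4, h′(0) = 12, h′′(0) = 16.

f: a_k = 4, 8, 8, 16/3, 8/3, 16/15, 16/45, 32/315, …
g: a_k = 0, 4, 0, -16/3, 0, 64/5, 0, -256/7, …
h₀=f+g: left-lcm gives L₀, ord ≤ 3.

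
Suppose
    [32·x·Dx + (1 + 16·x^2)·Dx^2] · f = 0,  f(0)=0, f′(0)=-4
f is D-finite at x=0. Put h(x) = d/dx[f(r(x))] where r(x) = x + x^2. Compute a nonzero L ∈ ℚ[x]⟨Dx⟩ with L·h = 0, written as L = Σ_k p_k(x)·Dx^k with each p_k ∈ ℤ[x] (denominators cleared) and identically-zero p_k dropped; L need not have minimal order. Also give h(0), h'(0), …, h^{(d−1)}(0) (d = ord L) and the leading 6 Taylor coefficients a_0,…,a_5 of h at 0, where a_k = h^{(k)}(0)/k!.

f: a_k = 0, -4, 0, 64/3, 0, -1024/5, …
f∘r: x↦r, Dx↦Dx/r' in L_f ⇒ L₀.
h₀' ⇒ L via d/dx closure of L₀.
L = (-2 + 32·x + 128·x^2 + 192·x^3 + 96·x^4) + (1 + 2·x + 16·x^2 + 64·x^3 + 80·x^4 + 32·x^5)·Dx  (order 1).
h: a_k = -4, -8, 64, 256, -704, -6016, …
ICs: h(0) = -4.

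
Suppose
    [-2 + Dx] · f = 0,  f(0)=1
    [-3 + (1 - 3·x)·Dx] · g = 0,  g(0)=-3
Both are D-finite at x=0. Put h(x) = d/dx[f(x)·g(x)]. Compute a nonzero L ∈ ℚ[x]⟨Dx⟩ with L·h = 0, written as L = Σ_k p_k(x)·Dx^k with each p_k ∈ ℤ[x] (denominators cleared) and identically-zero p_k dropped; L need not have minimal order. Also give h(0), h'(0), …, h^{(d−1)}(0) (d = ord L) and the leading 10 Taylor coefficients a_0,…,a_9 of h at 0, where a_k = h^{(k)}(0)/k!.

L = (34 - 60·x + 36·x^2) + (-5 + 21·x - 18·x^2)·Dx  (order 1).
h: a_k = -15, -102, -471, -1892, -7099, -25558, -1341803/15, -32203288/105, -108686101/105, -3260583038/945, …
ICs: h(0) = -15.

f: a_k = 1, 2, 2, 4/3, 2/3, 4/15, 4/45, 8/315, 2/315, 4/2835, …
g: a_k = -3, -9, -27, -81, -243, -729, -2187, -6561, -19683, -59049, …
Product ⇒ symmetric product L₀, ord ≤ 1.
h₀' ⇒ L via d/dx closure of L₀.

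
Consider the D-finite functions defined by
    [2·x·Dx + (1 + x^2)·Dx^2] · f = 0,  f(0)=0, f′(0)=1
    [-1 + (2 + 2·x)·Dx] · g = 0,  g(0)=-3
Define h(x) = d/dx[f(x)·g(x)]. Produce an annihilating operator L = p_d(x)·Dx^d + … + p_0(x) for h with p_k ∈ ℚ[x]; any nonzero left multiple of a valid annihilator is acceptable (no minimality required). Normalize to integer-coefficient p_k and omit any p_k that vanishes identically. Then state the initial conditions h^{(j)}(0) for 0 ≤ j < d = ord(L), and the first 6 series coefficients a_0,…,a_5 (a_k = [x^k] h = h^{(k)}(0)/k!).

L = (5 + 40·x + 2·x^2 - 24·x^3 - 3·x^4) + (28 + 84·x + 72·x^2 - 56·x^3 - 84·x^4 - 12·x^5)·Dx + (12 + 8·x - 12·x^2 - 16·x^3 - 28·x^4 - 24·x^5 - 4·x^6)·Dx^2  (order 2).
h: a_k = -3, -3, 33/8, 5/4, -389/128, -1227/640, …
ICs: h(0) = -3, h′(0) = -3.

f: a_k = 0, 1, 0, -1/3, 0, 1/5, …
g: a_k = -3, -3/2, 3/8, -3/16, 15/128, -21/256, …
h₀=f·g: eliminate ⇒ L₀, order ≤ 2·1.
Derive L from L₀ (diff closure).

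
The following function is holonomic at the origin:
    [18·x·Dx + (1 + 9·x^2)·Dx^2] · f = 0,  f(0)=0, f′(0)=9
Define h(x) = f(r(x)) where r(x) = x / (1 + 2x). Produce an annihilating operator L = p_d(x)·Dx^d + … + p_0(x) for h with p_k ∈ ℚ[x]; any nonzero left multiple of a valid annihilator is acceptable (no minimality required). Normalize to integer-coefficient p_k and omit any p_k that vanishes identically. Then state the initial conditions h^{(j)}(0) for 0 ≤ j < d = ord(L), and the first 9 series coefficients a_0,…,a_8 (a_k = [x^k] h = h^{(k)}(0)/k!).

L = (4 + 26·x)·Dx + (1 + 4·x + 13·x^2)·Dx^2  (order 2).
h: a_k = 0, 9, -18, 9, 90, -1791/5, 414, 13347/7, -10710, …
ICs: h(0) = 0, h′(0) = 9.

f: a_k = 0, 9, 0, -27, 0, 729/5, 0, -6561/7, 0, …
L₀ from L_f via x↦r, Dx↦r'^{-1}Dx.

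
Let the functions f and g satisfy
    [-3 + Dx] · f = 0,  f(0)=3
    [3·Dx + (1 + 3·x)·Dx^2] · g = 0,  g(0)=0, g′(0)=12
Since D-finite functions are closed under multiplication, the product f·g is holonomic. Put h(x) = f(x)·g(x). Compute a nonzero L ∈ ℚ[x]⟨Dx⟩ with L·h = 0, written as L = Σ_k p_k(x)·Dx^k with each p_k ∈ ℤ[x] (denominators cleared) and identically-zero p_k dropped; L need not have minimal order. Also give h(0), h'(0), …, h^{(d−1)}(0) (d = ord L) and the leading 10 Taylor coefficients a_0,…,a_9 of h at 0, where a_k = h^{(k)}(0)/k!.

f: a_k = 3, 9, 27/2, 27/2, 81/8, 243/40, 243/80, 729/560, 2187/4480, 729/4480, …
g: a_k = 0, 12, -18, 36, -81, 972/5, -486, 8748/7, -6561/2, 8748, …
Sym-product of L_f,L_g gives L₀ (≤ ord 2).
L = 27·x + (-3 - 18·x)·Dx + (1 + 3·x)·Dx^2  (order 2).
h: a_k = 0, 36, 54, 108, 0, 2187/10, -1701/4, 16767/14, -63423/20, 1375623/160, …
ICs: h(0) = 0, h′(0) = 36.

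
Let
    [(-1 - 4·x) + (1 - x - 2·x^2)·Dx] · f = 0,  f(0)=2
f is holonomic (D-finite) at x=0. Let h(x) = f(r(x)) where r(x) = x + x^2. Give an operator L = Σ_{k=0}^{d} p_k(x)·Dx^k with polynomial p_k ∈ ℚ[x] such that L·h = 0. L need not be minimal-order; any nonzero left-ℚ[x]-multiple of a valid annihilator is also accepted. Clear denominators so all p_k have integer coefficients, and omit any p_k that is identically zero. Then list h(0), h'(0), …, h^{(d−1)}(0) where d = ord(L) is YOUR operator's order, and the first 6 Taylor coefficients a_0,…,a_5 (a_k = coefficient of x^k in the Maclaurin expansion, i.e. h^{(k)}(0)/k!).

L = (1 + 6·x + 12·x^2 + 8·x^3) + (-1 + x + 3·x^2 + 4·x^3 + 2·x^4)·Dx  (order 1).
h: a_k = 2, 2, 8, 22, 58, 160, …
ICs: h(0) = 2.

f: a_k = 2, 2, 6, 10, 22, 42, …
f∘r: x↦r, Dx↦Dx/r' in L_f ⇒ L₀.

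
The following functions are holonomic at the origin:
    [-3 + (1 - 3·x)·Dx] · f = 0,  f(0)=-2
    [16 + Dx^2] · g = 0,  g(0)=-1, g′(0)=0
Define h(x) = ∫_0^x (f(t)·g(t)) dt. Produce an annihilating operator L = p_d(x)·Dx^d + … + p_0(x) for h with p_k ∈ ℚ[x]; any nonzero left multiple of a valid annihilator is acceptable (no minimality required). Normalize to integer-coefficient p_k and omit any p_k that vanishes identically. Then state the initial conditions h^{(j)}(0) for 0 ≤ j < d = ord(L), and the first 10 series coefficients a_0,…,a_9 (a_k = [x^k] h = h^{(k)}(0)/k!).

f: a_k = -2, -6, -18, -54, -162, -486, -1458, -4374, -13122, -39366, …
g: a_k = -1, 0, 8, 0, -32/3, 0, 256/45, 0, -512/315, 0, …
Product ⇒ symmetric product L₀, ord ≤ 2.
∫: right-multiply L₀ by Dx.
L = (-16 + 48·x)·Dx + 6·Dx^2 + (-1 + 3·x)·Dx^3  (order 3).
h: a_k = 0, 2, 3, 2/3, 3/2, 118/15, 59/3, 15418/315, 7709/60, 972358/2835, …
ICs: h(0) = 0, h′(0) = 2, h′′(0) = 6.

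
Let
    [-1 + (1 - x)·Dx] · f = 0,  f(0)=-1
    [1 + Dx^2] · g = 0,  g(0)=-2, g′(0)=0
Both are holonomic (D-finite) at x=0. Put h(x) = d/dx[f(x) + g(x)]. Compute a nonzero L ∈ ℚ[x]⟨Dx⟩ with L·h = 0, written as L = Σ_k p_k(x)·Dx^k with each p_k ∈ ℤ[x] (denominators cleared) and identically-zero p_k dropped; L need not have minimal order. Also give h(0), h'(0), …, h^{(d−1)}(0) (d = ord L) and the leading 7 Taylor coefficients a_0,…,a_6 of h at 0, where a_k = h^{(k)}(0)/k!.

L = (26 - 4·x + 2·x^2) + (-7 + 9·x - 3·x^2 + x^3)·Dx + (26 - 4·x + 2·x^2)·Dx^2 + (-7 + 9·x - 3·x^2 + x^3)·Dx^3  (order 3).
h: a_k = -1, 0, -3, -13/3, -5, -359/60, -7, …
ICs: h(0) = -1, h′(0) = 0, h′′(0) = -6.

f: a_k = -1, -1, -1, -1, -1, -1, -1, …
g: a_k = -2, 0, 1, 0, -1/12, 0, 1/360, …
L₀ := lclm(L_f,L_g); ord L₀ ≤ 1+2.
Derive L from L₀ (diff closure).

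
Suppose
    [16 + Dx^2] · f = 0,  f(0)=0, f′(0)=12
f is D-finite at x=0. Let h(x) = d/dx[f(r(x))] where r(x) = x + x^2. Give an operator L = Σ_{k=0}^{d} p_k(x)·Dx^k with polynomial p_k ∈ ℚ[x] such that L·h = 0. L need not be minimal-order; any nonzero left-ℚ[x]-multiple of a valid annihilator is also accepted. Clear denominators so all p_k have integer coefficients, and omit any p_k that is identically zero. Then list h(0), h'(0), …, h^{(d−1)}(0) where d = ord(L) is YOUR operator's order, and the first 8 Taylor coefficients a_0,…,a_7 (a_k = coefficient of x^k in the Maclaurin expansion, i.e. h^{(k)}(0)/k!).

f: a_k = 0, 12, 0, -32, 0, 128/5, 0, -1024/105, …
h₀=f(r): pull back L_f along r ⇒ L₀.
Derive L from L₀ (diff closure).
L = (28 + 128·x + 384·x^2 + 512·x^3 + 256·x^4) + (-6 - 12·x)·Dx + (1 + 4·x + 4·x^2)·Dx^2  (order 2).
h: a_k = 12, 24, -96, -384, -352, 576, 25856/15, 22528/15, …
ICs: h(0) = 12, h′(0) = 24.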